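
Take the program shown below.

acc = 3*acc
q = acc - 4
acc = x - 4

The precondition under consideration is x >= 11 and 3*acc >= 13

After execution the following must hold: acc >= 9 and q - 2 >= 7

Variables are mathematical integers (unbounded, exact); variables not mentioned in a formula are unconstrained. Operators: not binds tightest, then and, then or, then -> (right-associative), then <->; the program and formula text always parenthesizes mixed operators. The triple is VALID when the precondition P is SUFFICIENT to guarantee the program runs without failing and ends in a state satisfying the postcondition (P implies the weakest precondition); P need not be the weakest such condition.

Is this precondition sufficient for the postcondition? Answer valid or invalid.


Working backward. After the program, the postcondition acc >= 9 and q - 2 >= 7 must hold; in canonical form it is acc >= 9 and q >= 9.
Before acc := x - 4: x >= 13 and q >= 9
Before q := acc - 4: x >= 13 and acc >= 13
Before acc := 3*acc: x >= 13 and 3*acc >= 13
The weakest precondition is x >= 13 and 3*acc >= 13.
Check whether x >= 11 and 3*acc >= 13 implies it.
Countermodel: at the initial state acc = 5, x = 11, the precondition holds but the weakest precondition fails.
Answer: invalid


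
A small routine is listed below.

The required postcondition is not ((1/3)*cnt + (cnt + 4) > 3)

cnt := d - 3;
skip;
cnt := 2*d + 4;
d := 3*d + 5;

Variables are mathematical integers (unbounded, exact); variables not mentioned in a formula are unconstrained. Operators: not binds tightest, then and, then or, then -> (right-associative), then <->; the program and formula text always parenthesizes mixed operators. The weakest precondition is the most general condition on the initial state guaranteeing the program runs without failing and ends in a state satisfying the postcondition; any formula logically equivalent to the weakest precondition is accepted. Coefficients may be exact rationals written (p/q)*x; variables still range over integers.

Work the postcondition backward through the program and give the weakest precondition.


Working backward. After the program, the postcondition not ((1/3)*cnt + (cnt + 4) > 3) must hold; in canonical form it is not ((4/3)*cnt > -1).
Before d := 3*d + 5: not ((4/3)*cnt > -1)
Before cnt := 2*d + 4: not ((8/3)*d > -19/3)
Before skip: not ((8/3)*d > -19/3)
Before cnt := d - 3: not ((8/3)*d > -19/3)
Answer: WP = not ((8/3)*d > -19/3)


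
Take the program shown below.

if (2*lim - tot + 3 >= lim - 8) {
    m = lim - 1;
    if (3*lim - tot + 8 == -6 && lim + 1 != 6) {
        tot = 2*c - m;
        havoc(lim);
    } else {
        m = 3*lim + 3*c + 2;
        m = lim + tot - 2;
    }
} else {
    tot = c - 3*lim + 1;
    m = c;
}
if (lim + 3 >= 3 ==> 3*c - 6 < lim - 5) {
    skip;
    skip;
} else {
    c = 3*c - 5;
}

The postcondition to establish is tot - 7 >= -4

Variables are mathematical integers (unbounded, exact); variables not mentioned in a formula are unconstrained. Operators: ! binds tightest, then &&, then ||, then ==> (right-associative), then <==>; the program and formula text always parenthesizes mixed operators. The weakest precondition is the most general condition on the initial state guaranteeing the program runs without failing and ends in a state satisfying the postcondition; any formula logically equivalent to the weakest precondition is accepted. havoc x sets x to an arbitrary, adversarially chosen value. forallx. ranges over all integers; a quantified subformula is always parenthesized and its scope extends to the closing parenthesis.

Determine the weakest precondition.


Working backward. After the program, the postcondition tot - 7 >= -4 must hold; in canonical form it is tot >= 3.
Then branch requires tot >= 3; else branch requires tot >= 3.
Before the if: ((lim >= 0 ==> 3*c < lim + 1) ==> tot >= 3) && ((!(lim >= 0 ==> 3*c < lim + 1)) ==> tot >= 3)
Then branch requires ((3*lim == tot - 14 && lim != 5) ==> (forall lim_1. (((lim_1 >= 0 ==> 3*c < lim_1 + 1) ==> 2*c >= lim + 2) && ((!(lim_1 >= 0 ==> 3*c < lim_1 + 1)) ==> 2*c >= lim + 2)))) && ((!(3*lim == tot - 14 && lim != 5)) ==> (((lim >= 0 ==> 3*c < lim + 1) ==> tot >= 3) && ((!(lim >= 0 ==> 3*c < lim + 1)) ==> tot >= 3))); else branch requires ((lim >= 0 ==> 3*c < lim + 1) ==> c >= 3*lim + 2) && ((!(lim >= 0 ==> 3*c < lim + 1)) ==> c >= 3*lim + 2).
Before the if: (lim >= tot - 11 ==> (((3*lim == tot - 14 && lim != 5) ==> (forall lim_1. (((lim_1 >= 0 ==> 3*c < lim_1 + 1) ==> 2*c >= lim + 2) && ((!(lim_1 >= 0 ==> 3*c < lim_1 + 1)) ==> 2*c >= lim + 2)))) && ((!(3*lim == tot - 14 && lim != 5)) ==> (((lim >= 0 ==> 3*c < lim + 1) ==> tot >= 3) && ((!(lim >= 0 ==> 3*c < lim + 1)) ==> tot >= 3))))) && ((!(lim >= tot - 11)) ==> (((lim >= 0 ==> 3*c < lim + 1) ==> c >= 3*lim + 2) && ((!(lim >= 0 ==> 3*c < lim + 1)) ==> c >= 3*lim + 2)))
Answer: WP = (lim >= tot - 11 ==> (((3*lim == tot - 14 && lim != 5) ==> (forall lim_1. (((lim_1 >= 0 ==> 3*c < lim_1 + 1) ==> 2*c >= lim + 2) && ((!(lim_1 >= 0 ==> 3*c < lim_1 + 1)) ==> 2*c >= lim + 2)))) && ((!(3*lim == tot - 14 && lim != 5)) ==> (((lim >= 0 ==> 3*c < lim + 1) ==> tot >= 3) && ((!(lim >= 0 ==> 3*c < lim + 1)) ==> tot >= 3))))) && ((!(lim >= tot - 11)) ==> (((lim >= 0 ==> 3*c < lim + 1) ==> c >= 3*lim + 2) && ((!(lim >= 0 ==> 3*c < lim + 1)) ==> c >= 3*lim + 2)))


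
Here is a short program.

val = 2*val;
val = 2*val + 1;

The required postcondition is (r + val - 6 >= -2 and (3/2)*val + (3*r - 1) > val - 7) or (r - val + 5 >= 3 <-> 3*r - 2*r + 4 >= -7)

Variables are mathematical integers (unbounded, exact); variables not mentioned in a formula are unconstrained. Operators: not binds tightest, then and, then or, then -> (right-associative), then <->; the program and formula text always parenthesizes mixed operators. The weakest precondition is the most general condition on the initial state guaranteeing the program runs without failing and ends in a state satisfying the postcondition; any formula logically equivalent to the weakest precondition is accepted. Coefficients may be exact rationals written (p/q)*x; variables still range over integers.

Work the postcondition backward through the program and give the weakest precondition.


Working backward. After the program, the postcondition (r + val - 6 >= -2 and (3/2)*val + (3*r - 1) > val - 7) or (r - val + 5 >= 3 <-> 3*r - 2*r + 4 >= -7) must hold; in canonical form it is (r + val >= 4 and 3*r + (1/2)*val > -6) or (r >= val - 2 <-> r >= -11).
Before val := 2*val + 1: (r + 2*val >= 3 and 3*r + val > -13/2) or (r >= 2*val - 1 <-> r >= -11)
Before val := 2*val: (r + 4*val >= 3 and 3*r + 2*val > -13/2) or (r >= 4*val - 1 <-> r >= -11)
Answer: WP = (r + 4*val >= 3 and 3*r + 2*val > -13/2) or (r >= 4*val - 1 <-> r >= -11)


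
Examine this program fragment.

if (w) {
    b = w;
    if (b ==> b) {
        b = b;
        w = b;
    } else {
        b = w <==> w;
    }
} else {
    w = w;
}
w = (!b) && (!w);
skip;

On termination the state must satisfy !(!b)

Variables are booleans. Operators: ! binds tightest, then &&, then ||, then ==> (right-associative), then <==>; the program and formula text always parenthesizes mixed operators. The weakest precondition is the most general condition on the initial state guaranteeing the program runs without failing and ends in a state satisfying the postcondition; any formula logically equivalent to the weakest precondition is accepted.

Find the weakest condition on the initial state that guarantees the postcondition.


Working backward. After the program, the postcondition !(!b) must hold; in canonical form it is b.
Before skip: b
Before w := (!b) && (!w): b
Then branch requires w; else branch requires b.
Before the if: (!w) ==> b
Answer: WP = (!w) ==> b


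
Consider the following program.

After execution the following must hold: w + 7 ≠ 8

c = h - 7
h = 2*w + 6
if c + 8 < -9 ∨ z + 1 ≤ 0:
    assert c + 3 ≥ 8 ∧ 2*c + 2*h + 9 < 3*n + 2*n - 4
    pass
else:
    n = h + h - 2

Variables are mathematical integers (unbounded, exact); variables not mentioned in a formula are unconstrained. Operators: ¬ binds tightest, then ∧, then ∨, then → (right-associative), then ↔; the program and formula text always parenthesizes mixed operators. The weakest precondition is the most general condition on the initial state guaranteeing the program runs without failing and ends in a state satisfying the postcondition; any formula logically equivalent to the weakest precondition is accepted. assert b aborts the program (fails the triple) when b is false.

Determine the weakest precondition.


Working backward. After the program, the postcondition w + 7 ≠ 8 must hold; in canonical form it is w ≠ 1.
Then branch requires c ≥ 5 ∧ 2*c + 2*h < 5*n - 13 ∧ w ≠ 1; else branch requires w ≠ 1.
Before the if: ((c < -17 ∨ z ≤ -1) → (c ≥ 5 ∧ 2*c + 2*h < 5*n - 13 ∧ w ≠ 1)) ∧ ((¬(c < -17 ∨ z ≤ -1)) → w ≠ 1)
Before h := 2*w + 6: ((c < -17 ∨ z ≤ -1) → (c ≥ 5 ∧ 2*c + 4*w < 5*n - 25 ∧ w ≠ 1)) ∧ ((¬(c < -17 ∨ z ≤ -1)) → w ≠ 1)
Before c := h - 7: ((h < -10 ∨ z ≤ -1) → (h ≥ 12 ∧ 2*h + 4*w < 5*n - 11 ∧ w ≠ 1)) ∧ ((¬(h < -10 ∨ z ≤ -1)) → w ≠ 1)
Answer: WP = ((h < -10 ∨ z ≤ -1) → (h ≥ 12 ∧ 2*h + 4*w < 5*n - 11 ∧ w ≠ 1)) ∧ ((¬(h < -10 ∨ z ≤ -1)) → w ≠ 1)


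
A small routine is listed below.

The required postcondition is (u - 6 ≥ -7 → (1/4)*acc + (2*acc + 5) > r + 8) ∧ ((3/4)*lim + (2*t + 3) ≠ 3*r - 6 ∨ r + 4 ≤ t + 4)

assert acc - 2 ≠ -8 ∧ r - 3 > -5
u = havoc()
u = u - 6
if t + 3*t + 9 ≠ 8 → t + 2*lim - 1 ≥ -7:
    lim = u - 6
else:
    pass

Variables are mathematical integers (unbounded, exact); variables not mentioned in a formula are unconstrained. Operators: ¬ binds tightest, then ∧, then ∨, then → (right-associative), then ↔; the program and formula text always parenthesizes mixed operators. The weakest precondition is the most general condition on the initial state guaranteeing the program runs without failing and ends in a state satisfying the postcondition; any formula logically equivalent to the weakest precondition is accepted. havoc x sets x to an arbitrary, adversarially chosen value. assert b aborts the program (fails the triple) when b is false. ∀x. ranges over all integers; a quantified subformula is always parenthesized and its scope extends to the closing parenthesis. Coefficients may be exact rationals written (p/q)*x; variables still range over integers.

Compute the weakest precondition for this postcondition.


Working backward. After the program, the postcondition (u - 6 ≥ -7 → (1/4)*acc + (2*acc + 5) > r + 8) ∧ ((3/4)*lim + (2*t + 3) ≠ 3*r - 6 ∨ r + 4 ≤ t + 4) must hold; in canonical form it is (u ≥ -1 → (9/4)*acc > r + 3) ∧ ((3/4)*lim + 2*t ≠ 3*r - 9 ∨ r ≤ t).
Then branch requires (u ≥ -1 → (9/4)*acc > r + 3) ∧ (2*t + (3/4)*u ≠ 3*r - 9/2 ∨ r ≤ t); else branch requires (u ≥ -1 → (9/4)*acc > r + 3) ∧ ((3/4)*lim + 2*t ≠ 3*r - 9 ∨ r ≤ t).
Before the if: ((4*t ≠ -1 → 2*lim + t ≥ -6) → ((u ≥ -1 → (9/4)*acc > r + 3) ∧ (2*t + (3/4)*u ≠ 3*r - 9/2 ∨ r ≤ t))) ∧ ((¬(4*t ≠ -1 → 2*lim + t ≥ -6)) → ((u ≥ -1 → (9/4)*acc > r + 3) ∧ ((3/4)*lim + 2*t ≠ 3*r - 9 ∨ r ≤ t)))
Before u := u - 6: ((4*t ≠ -1 → 2*lim + t ≥ -6) → ((u ≥ 5 → (9/4)*acc > r + 3) ∧ (2*t + (3/4)*u ≠ 3*r ∨ r ≤ t))) ∧ ((¬(4*t ≠ -1 → 2*lim + t ≥ -6)) → ((u ≥ 5 → (9/4)*acc > r + 3) ∧ ((3/4)*lim + 2*t ≠ 3*r - 9 ∨ r ≤ t)))
Before havoc u: ∀u_1. (((4*t ≠ -1 → 2*lim + t ≥ -6) → ((u_1 ≥ 5 → (9/4)*acc > r + 3) ∧ (2*t + (3/4)*u_1 ≠ 3*r ∨ r ≤ t))) ∧ ((¬(4*t ≠ -1 → 2*lim + t ≥ -6)) → ((u_1 ≥ 5 → (9/4)*acc > r + 3) ∧ ((3/4)*lim + 2*t ≠ 3*r - 9 ∨ r ≤ t))))
Before assert acc - 2 ≠ -8 ∧ r - 3 > -5: acc ≠ -6 ∧ r > -2 ∧ (∀u_1. (((4*t ≠ -1 → 2*lim + t ≥ -6) → ((u_1 ≥ 5 → (9/4)*acc > r + 3) ∧ (2*t + (3/4)*u_1 ≠ 3*r ∨ r ≤ t))) ∧ ((¬(4*t ≠ -1 → 2*lim + t ≥ -6)) → ((u_1 ≥ 5 → (9/4)*acc > r + 3) ∧ ((3/4)*lim + 2*t ≠ 3*r - 9 ∨ r ≤ t)))))
Answer: WP = acc ≠ -6 ∧ r > -2 ∧ (∀u_1. (((4*t ≠ -1 → 2*lim + t ≥ -6) → ((u_1 ≥ 5 → (9/4)*acc > r + 3) ∧ (2*t + (3/4)*u_1 ≠ 3*r ∨ r ≤ t))) ∧ ((¬(4*t ≠ -1 → 2*lim + t ≥ -6)) → ((u_1 ≥ 5 → (9/4)*acc > r + 3) ∧ ((3/4)*lim + 2*t ≠ 3*r - 9 ∨ r ≤ t)))))


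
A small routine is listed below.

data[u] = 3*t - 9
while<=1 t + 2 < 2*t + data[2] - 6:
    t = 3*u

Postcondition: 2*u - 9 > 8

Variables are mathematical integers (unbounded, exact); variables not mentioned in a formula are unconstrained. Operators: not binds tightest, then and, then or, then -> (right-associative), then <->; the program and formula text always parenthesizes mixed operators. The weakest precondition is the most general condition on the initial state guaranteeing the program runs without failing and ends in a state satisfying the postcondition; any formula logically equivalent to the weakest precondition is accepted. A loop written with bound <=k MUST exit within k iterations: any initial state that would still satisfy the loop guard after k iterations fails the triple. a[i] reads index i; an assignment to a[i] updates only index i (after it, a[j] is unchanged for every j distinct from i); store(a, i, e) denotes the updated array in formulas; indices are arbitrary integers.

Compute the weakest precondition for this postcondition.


Working backward. After the program, the postcondition 2*u - 9 > 8 must hold; in canonical form it is 2*u > 17.
Before the loop (bound <=1), unroll the exhaustion recursion (WP_0 = exit-now case; WP_j = one more guarded iteration, up to j = 1):
  WP_0: (not (data[2] + t > 8)) and 2*u > 17
  WP_1: (data[2] + t > 8 -> ((not (data[2] + 3*u > 8)) and 2*u > 17)) and ((not (data[2] + t > 8)) -> 2*u > 17)
So before the loop: (data[2] + t > 8 -> ((not (data[2] + 3*u > 8)) and 2*u > 17)) and ((not (data[2] + t > 8)) -> 2*u > 17)
Before data[u] := 3*t - 9: (store(data, u, 3*t - 9)[2] + t > 8 -> ((not (store(data, u, 3*t - 9)[2] + 3*u > 8)) and 2*u > 17)) and ((not (store(data, u, 3*t - 9)[2] + t > 8)) -> 2*u > 17)
Answer: WP = (store(data, u, 3*t - 9)[2] + t > 8 -> ((not (store(data, u, 3*t - 9)[2] + 3*u > 8)) and 2*u > 17)) and ((not (store(data, u, 3*t - 9)[2] + t > 8)) -> 2*u > 17)


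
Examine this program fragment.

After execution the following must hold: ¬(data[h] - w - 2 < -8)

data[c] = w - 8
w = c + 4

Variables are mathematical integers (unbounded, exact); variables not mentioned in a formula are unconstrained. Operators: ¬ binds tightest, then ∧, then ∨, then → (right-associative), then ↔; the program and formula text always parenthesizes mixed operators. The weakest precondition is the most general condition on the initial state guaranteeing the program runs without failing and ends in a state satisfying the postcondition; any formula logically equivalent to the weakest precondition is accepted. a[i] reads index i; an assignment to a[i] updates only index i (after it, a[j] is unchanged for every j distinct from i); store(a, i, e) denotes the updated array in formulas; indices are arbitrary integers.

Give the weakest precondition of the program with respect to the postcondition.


Working backward. After the program, the postcondition ¬(data[h] - w - 2 < -8) must hold; in canonical form it is ¬(data[h] < w - 6).
Before w := c + 4: ¬(data[h] < c - 2)
Before data[c] := w - 8: ¬(store(data, c, w - 8)[h] < c - 2)
Answer: WP = ¬(store(data, c, w - 8)[h] < c - 2)


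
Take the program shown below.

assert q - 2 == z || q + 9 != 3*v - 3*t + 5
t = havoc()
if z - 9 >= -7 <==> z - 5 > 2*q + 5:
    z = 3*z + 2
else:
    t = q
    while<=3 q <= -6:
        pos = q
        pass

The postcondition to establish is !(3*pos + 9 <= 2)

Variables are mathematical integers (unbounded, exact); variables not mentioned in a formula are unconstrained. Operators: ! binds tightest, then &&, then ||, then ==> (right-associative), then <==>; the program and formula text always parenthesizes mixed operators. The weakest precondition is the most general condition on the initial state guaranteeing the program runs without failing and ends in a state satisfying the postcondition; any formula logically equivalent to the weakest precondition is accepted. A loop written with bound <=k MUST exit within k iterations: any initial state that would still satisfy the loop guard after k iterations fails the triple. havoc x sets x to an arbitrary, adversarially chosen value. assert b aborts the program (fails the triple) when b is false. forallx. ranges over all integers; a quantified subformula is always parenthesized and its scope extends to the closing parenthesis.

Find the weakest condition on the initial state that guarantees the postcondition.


Working backward. After the program, the postcondition !(3*pos + 9 <= 2) must hold; in canonical form it is !(3*pos <= -7).
Then branch requires !(3*pos <= -7); else branch requires (q <= -6 ==> ((q <= -6 ==> ((q <= -6 ==> ((!(q <= -6)) && (!(3*q <= -7)))) && ((!(q <= -6)) ==> (!(3*q <= -7))))) && ((!(q <= -6)) ==> (!(3*q <= -7))))) && ((!(q <= -6)) ==> (!(3*pos <= -7))).
Before the if: ((z >= 2 <==> z > 2*q + 10) ==> (!(3*pos <= -7))) && ((!(z >= 2 <==> z > 2*q + 10)) ==> ((q <= -6 ==> ((q <= -6 ==> ((q <= -6 ==> ((!(q <= -6)) && (!(3*q <= -7)))) && ((!(q <= -6)) ==> (!(3*q <= -7))))) && ((!(q <= -6)) ==> (!(3*q <= -7))))) && ((!(q <= -6)) ==> (!(3*pos <= -7)))))
Before havoc t: ((z >= 2 <==> z > 2*q + 10) ==> (!(3*pos <= -7))) && ((!(z >= 2 <==> z > 2*q + 10)) ==> ((q <= -6 ==> ((q <= -6 ==> ((q <= -6 ==> ((!(q <= -6)) && (!(3*q <= -7)))) && ((!(q <= -6)) ==> (!(3*q <= -7))))) && ((!(q <= -6)) ==> (!(3*q <= -7))))) && ((!(q <= -6)) ==> (!(3*pos <= -7)))))
Before assert q - 2 == z || q + 9 != 3*v - 3*t + 5: (q == z + 2 || q + 3*t != 3*v - 4) && ((z >= 2 <==> z > 2*q + 10) ==> (!(3*pos <= -7))) && ((!(z >= 2 <==> z > 2*q + 10)) ==> ((q <= -6 ==> ((q <= -6 ==> ((q <= -6 ==> ((!(q <= -6)) && (!(3*q <= -7)))) && ((!(q <= -6)) ==> (!(3*q <= -7))))) && ((!(q <= -6)) ==> (!(3*q <= -7))))) && ((!(q <= -6)) ==> (!(3*pos <= -7)))))
Answer: WP = (q == z + 2 || q + 3*t != 3*v - 4) && ((z >= 2 <==> z > 2*q + 10) ==> (!(3*pos <= -7))) && ((!(z >= 2 <==> z > 2*q + 10)) ==> ((q <= -6 ==> ((q <= -6 ==> ((q <= -6 ==> ((!(q <= -6)) && (!(3*q <= -7)))) && ((!(q <= -6)) ==> (!(3*q <= -7))))) && ((!(q <= -6)) ==> (!(3*q <= -7))))) && ((!(q <= -6)) ==> (!(3*pos <= -7)))))


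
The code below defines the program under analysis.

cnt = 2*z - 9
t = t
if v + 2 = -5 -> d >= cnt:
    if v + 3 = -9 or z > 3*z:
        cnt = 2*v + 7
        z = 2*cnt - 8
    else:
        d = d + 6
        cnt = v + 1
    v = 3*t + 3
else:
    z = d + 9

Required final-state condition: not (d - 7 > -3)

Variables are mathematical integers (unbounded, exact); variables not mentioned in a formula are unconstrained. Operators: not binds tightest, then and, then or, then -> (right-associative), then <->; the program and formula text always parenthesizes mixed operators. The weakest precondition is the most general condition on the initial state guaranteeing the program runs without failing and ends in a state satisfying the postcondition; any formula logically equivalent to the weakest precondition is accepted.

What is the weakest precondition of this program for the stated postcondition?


Working backward. After the program, the postcondition not (d - 7 > -3) must hold; in canonical form it is not (d > 4).
Then branch requires ((v = -12 or 2*z < 0) -> (not (d > 4))) and ((not (v = -12 or 2*z < 0)) -> (not (d > -2))); else branch requires not (d > 4).
Before the if: ((v = -7 -> d >= cnt) -> (((v = -12 or 2*z < 0) -> (not (d > 4))) and ((not (v = -12 or 2*z < 0)) -> (not (d > -2))))) and ((not (v = -7 -> d >= cnt)) -> (not (d > 4)))
Before t := t: ((v = -7 -> d >= cnt) -> (((v = -12 or 2*z < 0) -> (not (d > 4))) and ((not (v = -12 or 2*z < 0)) -> (not (d > -2))))) and ((not (v = -7 -> d >= cnt)) -> (not (d > 4)))
Before cnt := 2*z - 9: ((v = -7 -> d >= 2*z - 9) -> (((v = -12 or 2*z < 0) -> (not (d > 4))) and ((not (v = -12 or 2*z < 0)) -> (not (d > -2))))) and ((not (v = -7 -> d >= 2*z - 9)) -> (not (d > 4)))
Answer: WP = ((v = -7 -> d >= 2*z - 9) -> (((v = -12 or 2*z < 0) -> (not (d > 4))) and ((not (v = -12 or 2*z < 0)) -> (not (d > -2))))) and ((not (v = -7 -> d >= 2*z - 9)) -> (not (d > 4)))


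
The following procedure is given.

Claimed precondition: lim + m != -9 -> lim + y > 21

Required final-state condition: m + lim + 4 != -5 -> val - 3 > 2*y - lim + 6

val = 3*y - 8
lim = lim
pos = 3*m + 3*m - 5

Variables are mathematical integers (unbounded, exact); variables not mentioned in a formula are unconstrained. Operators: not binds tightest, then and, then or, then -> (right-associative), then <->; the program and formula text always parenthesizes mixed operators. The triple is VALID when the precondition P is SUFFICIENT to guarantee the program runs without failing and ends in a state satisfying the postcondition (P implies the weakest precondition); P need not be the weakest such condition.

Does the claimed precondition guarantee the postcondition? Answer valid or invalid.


Working backward. After the program, the postcondition m + lim + 4 != -5 -> val - 3 > 2*y - lim + 6 must hold; in canonical form it is lim + m != -9 -> lim + val > 2*y + 9.
Before pos := 3*m + 3*m - 5: lim + m != -9 -> lim + val > 2*y + 9
Before lim := lim: lim + m != -9 -> lim + val > 2*y + 9
Before val := 3*y - 8: lim + m != -9 -> lim + y > 17
The weakest precondition is lim + m != -9 -> lim + y > 17.
Check whether lim + m != -9 -> lim + y > 21 implies it.
Every state satisfying the precondition satisfies the weakest precondition: the implication holds.
Answer: valid


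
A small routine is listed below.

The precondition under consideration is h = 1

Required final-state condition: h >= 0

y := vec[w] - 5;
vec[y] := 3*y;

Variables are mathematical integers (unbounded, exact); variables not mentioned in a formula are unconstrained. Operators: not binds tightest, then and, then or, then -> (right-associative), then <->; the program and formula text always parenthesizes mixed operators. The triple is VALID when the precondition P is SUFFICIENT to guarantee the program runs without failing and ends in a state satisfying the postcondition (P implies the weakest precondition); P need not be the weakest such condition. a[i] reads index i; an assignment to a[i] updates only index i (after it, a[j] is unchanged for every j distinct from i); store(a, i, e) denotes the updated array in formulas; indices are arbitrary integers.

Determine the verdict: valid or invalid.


Working backward. After the program, h >= 0 must hold.
Before vec[y] := 3*y: h >= 0
Before y := vec[w] - 5: h >= 0
The weakest precondition is h >= 0.
Check whether h = 1 implies it.
Every state satisfying the precondition satisfies the weakest precondition: the implication holds.
Answer: valid


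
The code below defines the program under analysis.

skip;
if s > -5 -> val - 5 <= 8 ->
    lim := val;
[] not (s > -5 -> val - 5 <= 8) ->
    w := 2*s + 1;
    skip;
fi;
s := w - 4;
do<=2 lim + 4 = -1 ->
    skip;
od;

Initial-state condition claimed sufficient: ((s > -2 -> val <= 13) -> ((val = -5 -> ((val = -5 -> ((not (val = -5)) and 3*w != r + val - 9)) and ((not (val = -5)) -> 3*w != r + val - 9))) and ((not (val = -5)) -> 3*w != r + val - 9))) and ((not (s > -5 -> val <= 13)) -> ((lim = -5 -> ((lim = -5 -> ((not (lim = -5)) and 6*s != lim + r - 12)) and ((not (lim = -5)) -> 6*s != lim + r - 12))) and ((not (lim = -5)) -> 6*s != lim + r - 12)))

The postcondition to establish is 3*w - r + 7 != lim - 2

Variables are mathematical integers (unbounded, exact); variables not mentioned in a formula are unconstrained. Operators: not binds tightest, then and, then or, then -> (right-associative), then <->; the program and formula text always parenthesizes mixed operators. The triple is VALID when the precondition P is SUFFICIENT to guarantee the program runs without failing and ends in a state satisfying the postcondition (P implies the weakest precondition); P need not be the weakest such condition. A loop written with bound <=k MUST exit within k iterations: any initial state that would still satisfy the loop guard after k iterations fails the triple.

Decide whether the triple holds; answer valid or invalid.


Working backward. After the program, the postcondition 3*w - r + 7 != lim - 2 must hold; in canonical form it is 3*w != lim + r - 9.
Before the loop (bound <=2), unroll the exhaustion recursion (WP_0 = exit-now case; WP_j = one more guarded iteration, up to j = 2):
  WP_0: (not (lim = -5)) and 3*w != lim + r - 9
  WP_1: (lim = -5 -> ((not (lim = -5)) and 3*w != lim + r - 9)) and ((not (lim = -5)) -> 3*w != lim + r - 9)
  WP_2: (lim = -5 -> ((lim = -5 -> ((not (lim = -5)) and 3*w != lim + r - 9)) and ((not (lim = -5)) -> 3*w != lim + r - 9))) and ((not (lim = -5)) -> 3*w != lim + r - 9)
So before the loop: (lim = -5 -> ((lim = -5 -> ((not (lim = -5)) and 3*w != lim + r - 9)) and ((not (lim = -5)) -> 3*w != lim + r - 9))) and ((not (lim = -5)) -> 3*w != lim + r - 9)
Before s := w - 4: (lim = -5 -> ((lim = -5 -> ((not (lim = -5)) and 3*w != lim + r - 9)) and ((not (lim = -5)) -> 3*w != lim + r - 9))) and ((not (lim = -5)) -> 3*w != lim + r - 9)
Then branch requires (val = -5 -> ((val = -5 -> ((not (val = -5)) and 3*w != r + val - 9)) and ((not (val = -5)) -> 3*w != r + val - 9))) and ((not (val = -5)) -> 3*w != r + val - 9); else branch requires (lim = -5 -> ((lim = -5 -> ((not (lim = -5)) and 6*s != lim + r - 12)) and ((not (lim = -5)) -> 6*s != lim + r - 12))) and ((not (lim = -5)) -> 6*s != lim + r - 12).
Before the if: ((s > -5 -> val <= 13) -> ((val = -5 -> ((val = -5 -> ((not (val = -5)) and 3*w != r + val - 9)) and ((not (val = -5)) -> 3*w != r + val - 9))) and ((not (val = -5)) -> 3*w != r + val - 9))) and ((not (s > -5 -> val <= 13)) -> ((lim = -5 -> ((lim = -5 -> ((not (lim = -5)) and 6*s != lim + r - 12)) and ((not (lim = -5)) -> 6*s != lim + r - 12))) and ((not (lim = -5)) -> 6*s != lim + r - 12)))
Before skip: ((s > -5 -> val <= 13) -> ((val = -5 -> ((val = -5 -> ((not (val = -5)) and 3*w != r + val - 9)) and ((not (val = -5)) -> 3*w != r + val - 9))) and ((not (val = -5)) -> 3*w != r + val - 9))) and ((not (s > -5 -> val <= 13)) -> ((lim = -5 -> ((lim = -5 -> ((not (lim = -5)) and 6*s != lim + r - 12)) and ((not (lim = -5)) -> 6*s != lim + r - 12))) and ((not (lim = -5)) -> 6*s != lim + r - 12)))
The weakest precondition is ((s > -5 -> val <= 13) -> ((val = -5 -> ((val = -5 -> ((not (val = -5)) and 3*w != r + val - 9)) and ((not (val = -5)) -> 3*w != r + val - 9))) and ((not (val = -5)) -> 3*w != r + val - 9))) and ((not (s > -5 -> val <= 13)) -> ((lim = -5 -> ((lim = -5 -> ((not (lim = -5)) and 6*s != lim + r - 12)) and ((not (lim = -5)) -> 6*s != lim + r - 12))) and ((not (lim = -5)) -> 6*s != lim + r - 12))).
Check whether ((s > -2 -> val <= 13) -> ((val = -5 -> ((val = -5 -> ((not (val = -5)) and 3*w != r + val - 9)) and ((not (val = -5)) -> 3*w != r + val - 9))) and ((not (val = -5)) -> 3*w != r + val - 9))) and ((not (s > -5 -> val <= 13)) -> ((lim = -5 -> ((lim = -5 -> ((not (lim = -5)) and 6*s != lim + r - 12)) and ((not (lim = -5)) -> 6*s != lim + r - 12))) and ((not (lim = -5)) -> 6*s != lim + r - 12))) implies it.
Every state satisfying the precondition satisfies the weakest precondition: the implication holds.
Answer: valid


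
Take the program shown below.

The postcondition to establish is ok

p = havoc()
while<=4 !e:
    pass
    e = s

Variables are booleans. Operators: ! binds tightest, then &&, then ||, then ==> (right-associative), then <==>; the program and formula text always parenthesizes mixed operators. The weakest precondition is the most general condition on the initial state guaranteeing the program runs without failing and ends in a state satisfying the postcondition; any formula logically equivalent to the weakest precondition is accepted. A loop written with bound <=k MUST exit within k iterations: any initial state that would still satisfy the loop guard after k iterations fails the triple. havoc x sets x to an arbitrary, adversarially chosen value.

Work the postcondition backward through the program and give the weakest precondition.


Working backward. After the program, ok must hold.
Before the loop (bound <=4), unroll the exhaustion recursion (WP_0 = exit-now case; WP_j = one more guarded iteration, up to j = 4):
  WP_0: e && ok
  WP_1: ((!e) ==> (s && ok)) && (e ==> ok)
  WP_2: ((!e) ==> (((!s) ==> (s && ok)) && (s ==> ok))) && (e ==> ok)
  WP_3: ((!e) ==> (((!s) ==> (((!s) ==> (s && ok)) && (s ==> ok))) && (s ==> ok))) && (e ==> ok)
  WP_4: ((!e) ==> (((!s) ==> (((!s) ==> (((!s) ==> (s && ok)) && (s ==> ok))) && (s ==> ok))) && (s ==> ok))) && (e ==> ok)
So before the loop: ((!e) ==> (((!s) ==> (((!s) ==> (((!s) ==> (s && ok)) && (s ==> ok))) && (s ==> ok))) && (s ==> ok))) && (e ==> ok)
Before havoc p: ((!e) ==> (((!s) ==> (((!s) ==> (((!s) ==> (s && ok)) && (s ==> ok))) && (s ==> ok))) && (s ==> ok))) && (e ==> ok)
Answer: WP = ((!e) ==> (((!s) ==> (((!s) ==> (((!s) ==> (s && ok)) && (s ==> ok))) && (s ==> ok))) && (s ==> ok))) && (e ==> ok)


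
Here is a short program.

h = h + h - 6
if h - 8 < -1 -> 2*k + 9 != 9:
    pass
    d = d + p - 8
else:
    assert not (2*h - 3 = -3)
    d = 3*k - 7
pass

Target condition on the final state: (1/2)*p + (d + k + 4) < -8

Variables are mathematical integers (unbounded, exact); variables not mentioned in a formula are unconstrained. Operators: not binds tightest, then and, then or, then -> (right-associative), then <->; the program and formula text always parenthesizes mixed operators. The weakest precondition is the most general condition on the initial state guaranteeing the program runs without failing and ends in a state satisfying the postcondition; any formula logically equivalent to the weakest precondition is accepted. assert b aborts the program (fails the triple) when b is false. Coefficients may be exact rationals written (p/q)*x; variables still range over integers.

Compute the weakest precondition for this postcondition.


Working backward. After the program, the postcondition (1/2)*p + (d + k + 4) < -8 must hold; in canonical form it is d + k + (1/2)*p < -12.
Before skip: d + k + (1/2)*p < -12
Then branch requires d + k + (3/2)*p < -4; else branch requires (not (2*h = 0)) and 4*k + (1/2)*p < -5.
Before the if: ((h < 7 -> 2*k != 0) -> d + k + (3/2)*p < -4) and ((not (h < 7 -> 2*k != 0)) -> ((not (2*h = 0)) and 4*k + (1/2)*p < -5))
Before h := h + h - 6: ((2*h < 13 -> 2*k != 0) -> d + k + (3/2)*p < -4) and ((not (2*h < 13 -> 2*k != 0)) -> ((not (4*h = 12)) and 4*k + (1/2)*p < -5))
Answer: WP = ((2*h < 13 -> 2*k != 0) -> d + k + (3/2)*p < -4) and ((not (2*h < 13 -> 2*k != 0)) -> ((not (4*h = 12)) and 4*k + (1/2)*p < -5))


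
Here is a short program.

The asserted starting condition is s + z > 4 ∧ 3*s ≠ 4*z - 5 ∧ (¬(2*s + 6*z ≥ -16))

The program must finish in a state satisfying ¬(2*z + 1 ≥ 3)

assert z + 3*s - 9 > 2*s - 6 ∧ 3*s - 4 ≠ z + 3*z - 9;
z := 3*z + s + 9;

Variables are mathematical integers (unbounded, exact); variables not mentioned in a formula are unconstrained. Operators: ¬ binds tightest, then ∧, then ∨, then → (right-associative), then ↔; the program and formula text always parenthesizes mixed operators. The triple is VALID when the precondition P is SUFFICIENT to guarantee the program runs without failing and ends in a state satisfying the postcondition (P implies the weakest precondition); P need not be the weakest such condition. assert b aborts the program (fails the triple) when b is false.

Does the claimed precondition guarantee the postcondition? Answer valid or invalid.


Working backward. After the program, the postcondition ¬(2*z + 1 ≥ 3) must hold; in canonical form it is ¬(2*z ≥ 2).
Before z := 3*z + s + 9: ¬(2*s + 6*z ≥ -16)
Before assert z + 3*s - 9 > 2*s - 6 ∧ 3*s - 4 ≠ z + 3*z - 9: s + z > 3 ∧ 3*s ≠ 4*z - 5 ∧ (¬(2*s + 6*z ≥ -16))
The weakest precondition is s + z > 3 ∧ 3*s ≠ 4*z - 5 ∧ (¬(2*s + 6*z ≥ -16)).
Check whether s + z > 4 ∧ 3*s ≠ 4*z - 5 ∧ (¬(2*s + 6*z ≥ -16)) implies it.
Every state satisfying the precondition satisfies the weakest precondition: the implication holds.
Answer: valid


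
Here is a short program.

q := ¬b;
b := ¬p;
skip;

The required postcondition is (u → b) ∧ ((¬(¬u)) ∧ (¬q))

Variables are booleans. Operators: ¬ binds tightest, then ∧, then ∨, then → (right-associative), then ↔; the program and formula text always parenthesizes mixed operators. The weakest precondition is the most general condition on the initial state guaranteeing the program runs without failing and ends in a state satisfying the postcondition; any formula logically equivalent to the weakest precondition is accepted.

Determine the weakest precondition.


Working backward. After the program, the postcondition (u → b) ∧ ((¬(¬u)) ∧ (¬q)) must hold; in canonical form it is (u → b) ∧ u ∧ (¬q).
Before skip: (u → b) ∧ u ∧ (¬q)
Before b := ¬p: (u → (¬p)) ∧ u ∧ (¬q)
Before q := ¬b: (u → (¬p)) ∧ u ∧ b
Answer: WP = (u → (¬p)) ∧ u ∧ b


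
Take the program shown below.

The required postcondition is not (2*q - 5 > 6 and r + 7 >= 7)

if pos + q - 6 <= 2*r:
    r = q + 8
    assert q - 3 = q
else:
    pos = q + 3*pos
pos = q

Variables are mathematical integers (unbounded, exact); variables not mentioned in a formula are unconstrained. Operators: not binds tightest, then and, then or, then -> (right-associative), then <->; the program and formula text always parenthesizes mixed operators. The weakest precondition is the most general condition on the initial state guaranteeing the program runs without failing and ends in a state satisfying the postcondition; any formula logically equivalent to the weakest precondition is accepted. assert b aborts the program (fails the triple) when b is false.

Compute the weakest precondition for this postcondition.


Working backward. After the program, the postcondition not (2*q - 5 > 6 and r + 7 >= 7) must hold; in canonical form it is not (2*q > 11 and r >= 0).
Before pos := q: not (2*q > 11 and r >= 0)
Then branch requires false; else branch requires not (2*q > 11 and r >= 0).
Before the if: (not (pos + q <= 2*r + 6)) and ((not (pos + q <= 2*r + 6)) -> (not (2*q > 11 and r >= 0)))
Answer: WP = (not (pos + q <= 2*r + 6)) and ((not (pos + q <= 2*r + 6)) -> (not (2*q > 11 and r >= 0)))


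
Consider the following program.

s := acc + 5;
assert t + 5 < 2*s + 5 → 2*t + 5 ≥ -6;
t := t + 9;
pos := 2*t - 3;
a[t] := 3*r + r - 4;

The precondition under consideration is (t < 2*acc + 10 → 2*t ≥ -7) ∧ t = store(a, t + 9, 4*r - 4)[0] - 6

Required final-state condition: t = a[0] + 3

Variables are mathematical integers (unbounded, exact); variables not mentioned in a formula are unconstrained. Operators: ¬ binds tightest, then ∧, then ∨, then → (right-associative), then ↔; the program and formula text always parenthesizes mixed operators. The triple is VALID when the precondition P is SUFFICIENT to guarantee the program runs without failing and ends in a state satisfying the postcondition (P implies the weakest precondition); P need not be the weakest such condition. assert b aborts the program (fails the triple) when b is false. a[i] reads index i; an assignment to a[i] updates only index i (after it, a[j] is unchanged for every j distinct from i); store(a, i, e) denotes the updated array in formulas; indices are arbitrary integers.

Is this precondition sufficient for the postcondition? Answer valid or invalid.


Working backward. After the program, t = a[0] + 3 must hold.
Before a[t] := 3*r + r - 4: t = store(a, t, 4*r - 4)[0] + 3
Before pos := 2*t - 3: t = store(a, t, 4*r - 4)[0] + 3
Before t := t + 9: t = store(a, t + 9, 4*r - 4)[0] - 6
Before assert t + 5 < 2*s + 5 → 2*t + 5 ≥ -6: (t < 2*s → 2*t ≥ -11) ∧ t = store(a, t + 9, 4*r - 4)[0] - 6
Before s := acc + 5: (t < 2*acc + 10 → 2*t ≥ -11) ∧ t = store(a, t + 9, 4*r - 4)[0] - 6
The weakest precondition is (t < 2*acc + 10 → 2*t ≥ -11) ∧ t = store(a, t + 9, 4*r - 4)[0] - 6.
Check whether (t < 2*acc + 10 → 2*t ≥ -7) ∧ t = store(a, t + 9, 4*r - 4)[0] - 6 implies it.
Every state satisfying the precondition satisfies the weakest precondition: the implication holds.
Answer: valid


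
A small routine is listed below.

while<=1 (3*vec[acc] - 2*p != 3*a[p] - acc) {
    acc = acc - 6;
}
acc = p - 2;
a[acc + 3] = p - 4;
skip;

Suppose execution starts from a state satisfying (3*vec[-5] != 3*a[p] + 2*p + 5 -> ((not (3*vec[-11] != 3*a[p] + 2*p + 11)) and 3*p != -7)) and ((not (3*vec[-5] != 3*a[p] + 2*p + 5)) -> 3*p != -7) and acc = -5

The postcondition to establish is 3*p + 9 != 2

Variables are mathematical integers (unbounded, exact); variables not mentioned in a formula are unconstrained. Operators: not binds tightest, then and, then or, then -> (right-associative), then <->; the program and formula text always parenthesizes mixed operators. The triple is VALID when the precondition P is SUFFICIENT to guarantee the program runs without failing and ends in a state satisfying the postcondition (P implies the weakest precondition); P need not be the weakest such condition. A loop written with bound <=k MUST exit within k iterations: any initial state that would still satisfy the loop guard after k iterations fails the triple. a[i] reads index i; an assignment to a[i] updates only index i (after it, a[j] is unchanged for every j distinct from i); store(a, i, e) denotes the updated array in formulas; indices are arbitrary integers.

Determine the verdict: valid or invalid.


Working backward. After the program, the postcondition 3*p + 9 != 2 must hold; in canonical form it is 3*p != -7.
Before skip: 3*p != -7
Before a[acc + 3] := p - 4: 3*p != -7
Before acc := p - 2: 3*p != -7
Before the loop (bound <=1), unroll the exhaustion recursion (WP_0 = exit-now case; WP_j = one more guarded iteration, up to j = 1):
  WP_0: (not (3*vec[acc] + acc != 3*a[p] + 2*p)) and 3*p != -7
  WP_1: (3*vec[acc] + acc != 3*a[p] + 2*p -> ((not (3*vec[acc - 6] + acc != 3*a[p] + 2*p + 6)) and 3*p != -7)) and ((not (3*vec[acc] + acc != 3*a[p] + 2*p)) -> 3*p != -7)
So before the loop: (3*vec[acc] + acc != 3*a[p] + 2*p -> ((not (3*vec[acc - 6] + acc != 3*a[p] + 2*p + 6)) and 3*p != -7)) and ((not (3*vec[acc] + acc != 3*a[p] + 2*p)) -> 3*p != -7)
The weakest precondition is (3*vec[acc] + acc != 3*a[p] + 2*p -> ((not (3*vec[acc - 6] + acc != 3*a[p] + 2*p + 6)) and 3*p != -7)) and ((not (3*vec[acc] + acc != 3*a[p] + 2*p)) -> 3*p != -7).
Check whether (3*vec[-5] != 3*a[p] + 2*p + 5 -> ((not (3*vec[-11] != 3*a[p] + 2*p + 11)) and 3*p != -7)) and ((not (3*vec[-5] != 3*a[p] + 2*p + 5)) -> 3*p != -7) and acc = -5 implies it.
Every state satisfying the precondition satisfies the weakest precondition: the implication holds.
Answer: valid


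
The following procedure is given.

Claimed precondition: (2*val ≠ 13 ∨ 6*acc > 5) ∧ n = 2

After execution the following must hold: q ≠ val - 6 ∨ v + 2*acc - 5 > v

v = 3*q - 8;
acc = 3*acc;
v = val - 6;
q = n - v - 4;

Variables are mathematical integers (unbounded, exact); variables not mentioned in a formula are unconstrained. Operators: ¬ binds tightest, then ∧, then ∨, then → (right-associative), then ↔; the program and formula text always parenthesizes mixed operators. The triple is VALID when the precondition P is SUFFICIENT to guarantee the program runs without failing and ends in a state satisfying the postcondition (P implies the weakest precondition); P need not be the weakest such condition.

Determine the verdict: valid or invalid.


Working backward. After the program, the postcondition q ≠ val - 6 ∨ v + 2*acc - 5 > v must hold; in canonical form it is q ≠ val - 6 ∨ 2*acc > 5.
Before q := n - v - 4: n ≠ v + val - 2 ∨ 2*acc > 5
Before v := val - 6: n ≠ 2*val - 8 ∨ 2*acc > 5
Before acc := 3*acc: n ≠ 2*val - 8 ∨ 6*acc > 5
Before v := 3*q - 8: n ≠ 2*val - 8 ∨ 6*acc > 5
The weakest precondition is n ≠ 2*val - 8 ∨ 6*acc > 5.
Check whether (2*val ≠ 13 ∨ 6*acc > 5) ∧ n = 2 implies it.
Countermodel: at the initial state acc = 0, n = 2, val = 5, the precondition holds but the weakest precondition fails.
Answer: invalid
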